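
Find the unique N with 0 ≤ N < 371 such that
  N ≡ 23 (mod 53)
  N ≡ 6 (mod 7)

From N ≡ 23 (mod 53) write N = 23 + 53t. Substituting into N ≡ 6 (mod 7) gives 53t ≡ 4 (mod 7), and since 4⁻¹ ≡ 2 (mod 7), t ≡ 1. Hence N ≡ 23 + 53·1 = 76 (mod 371).

76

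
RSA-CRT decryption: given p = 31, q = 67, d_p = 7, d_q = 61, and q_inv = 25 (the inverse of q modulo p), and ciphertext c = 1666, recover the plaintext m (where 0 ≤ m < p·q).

m₁ = c^(d_p) mod p: c ≡ 23 (mod 31), and 23^7 mod 31 = 29.
m₂ = c^(d_q) mod q: c ≡ 58 (mod 67), and 58^61 mod 67 = 3.
h = q_inv·(m₁ − m₂) mod p = 25·(29 − 3) mod 31 = 30.
m = m₂ + h·q = 3 + 30·67 = 2013.

2013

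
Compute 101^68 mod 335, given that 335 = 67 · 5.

Mod 67: 101 ≡ 34; by Fermat, exponent reduces to 68 mod 66 = 2; 34^2 ≡ 17 (mod 67).
Mod 5: 101 ≡ 1; since 4 | 68, by Fermat 1^68 ≡ 1 (mod 5).
Combine by CRT: x ≡ 17 (mod 67), x ≡ 1 (mod 5) ⇒ x ≡ 151 (mod 335).

151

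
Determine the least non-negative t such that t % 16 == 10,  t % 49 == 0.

490

From t ≡ 10 (mod 16) write t = 10 + 16s. Substituting into t ≡ 0 (mod 49) gives 16s ≡ 39 (mod 49), and since 16⁻¹ ≡ 46 (mod 49), s ≡ 30. Hence t ≡ 10 + 16·30 = 490 (mod 784).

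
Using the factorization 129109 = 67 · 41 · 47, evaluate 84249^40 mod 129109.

4593

Mod 67: 84249 ≡ 30; 30^40 ≡ 37 (mod 67).
Mod 41: 84249 ≡ 35; since 40 | 40, by Fermat 35^40 ≡ 1 (mod 41).
Mod 47: 84249 ≡ 25; 25^40 ≡ 34 (mod 47).
Combine by CRT: x ≡ 37 (mod 67), x ≡ 1 (mod 41), x ≡ 34 (mod 47) ⇒ x ≡ 4593 (mod 129109).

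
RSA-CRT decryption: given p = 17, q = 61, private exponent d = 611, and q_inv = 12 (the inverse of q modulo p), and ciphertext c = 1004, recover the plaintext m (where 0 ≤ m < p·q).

460

d_p = d mod (p−1) = 611 mod 16 = 3; d_q = d mod (q−1) = 11.
m₁ = c^(d_p) mod p: c ≡ 1 (mod 17), and 1^3 mod 17 = 1.
m₂ = c^(d_q) mod q: c ≡ 28 (mod 61), and 28^11 mod 61 = 33.
h = q_inv·(m₁ − m₂) mod p = 12·(1 − 33) mod 17 = 7.
m = m₂ + h·q = 33 + 7·61 = 460.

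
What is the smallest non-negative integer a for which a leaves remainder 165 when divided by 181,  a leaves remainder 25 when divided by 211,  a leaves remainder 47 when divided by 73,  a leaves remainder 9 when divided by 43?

The moduli are pairwise coprime; N = 181·211·73·43 = 119881549.
N/181 = 662329; 662329 ≡ 50 (mod 181); 50·105 ≡ 1, so inverse 105.
N/211 = 568159; 568159 ≡ 147 (mod 211); 147·89 ≡ 1, so inverse 89.
N/73 = 1642213; 1642213 ≡ 5 (mod 73); 5·44 ≡ 1, so inverse 44.
N/43 = 2787943; 2787943 ≡ 38 (mod 43); 38·17 ≡ 1, so inverse 17.
a ≡ 165·662329·105 + 25·568159·89 + 47·1642213·44 + 9·2787943·17 = 16561655463.
16561655463 mod 119881549 = 18001701.

18001701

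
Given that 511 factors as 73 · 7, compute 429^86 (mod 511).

Mod 73: 429 ≡ 64; by Fermat, exponent reduces to 86 mod 72 = 14; 64^14 ≡ 8 (mod 73).
Mod 7: 429 ≡ 2; by Fermat, exponent reduces to 86 mod 6 = 2; 2^2 ≡ 4 (mod 7).
Combine by CRT: x ≡ 8 (mod 73), x ≡ 4 (mod 7) ⇒ x ≡ 81 (mod 511).

81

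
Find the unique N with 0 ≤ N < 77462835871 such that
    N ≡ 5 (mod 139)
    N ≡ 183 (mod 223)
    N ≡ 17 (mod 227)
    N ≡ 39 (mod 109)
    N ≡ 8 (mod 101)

From N ≡ 5 (mod 139) write N = 5 + 139t. Substituting into N ≡ 183 (mod 223) gives 139t ≡ 178 (mod 223), and since 139⁻¹ ≡ 146 (mod 223), t ≡ 120. Hence N ≡ 5 + 139·120 = 16685 (mod 30997).
From N ≡ 16685 (mod 30997) write N = 16685 + 30997t. Substituting into N ≡ 17 (mod 227) gives 30997t ≡ 130 (mod 227), and since 125⁻¹ ≡ 158 (mod 227), t ≡ 110. Hence N ≡ 16685 + 30997·110 = 3426355 (mod 7036319).
From N ≡ 3426355 (mod 7036319) write N = 3426355 + 7036319t. Substituting into N ≡ 39 (mod 109) gives 7036319t ≡ 99 (mod 109), and since 42⁻¹ ≡ 13 (mod 109), t ≡ 88. Hence N ≡ 3426355 + 7036319·88 = 622622427 (mod 766958771).
From N ≡ 622622427 (mod 766958771) write N = 622622427 + 766958771t. Substituting into N ≡ 8 (mod 101) gives 766958771t ≡ 60 (mod 101), and since 20⁻¹ ≡ 96 (mod 101), t ≡ 3. Hence N ≡ 622622427 + 766958771·3 = 2923498740 (mod 77462835871).

2923498740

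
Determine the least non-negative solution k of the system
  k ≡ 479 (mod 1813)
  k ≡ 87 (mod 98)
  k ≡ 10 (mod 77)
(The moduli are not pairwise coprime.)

36739

gcd(1813, 98) = 49 and 49 | (87 − 479), so the pair is consistent; merging gives k ≡ 479 (mod 3626), where 3626 = lcm(1813, 98).
gcd(3626, 77) = 7 and 7 | (10 − 479), so the pair is consistent; merging gives k ≡ 36739 (mod 39886), where 39886 = lcm(3626, 77).
The solution is unique modulo lcm(1813, 98, 77) = 39886.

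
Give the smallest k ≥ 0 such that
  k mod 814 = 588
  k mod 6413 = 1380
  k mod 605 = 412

1950932

gcd(814, 6413) = 11 and 11 | (1380 − 588), so the pair is consistent; merging gives k ≡ 52684 (mod 474562), where 474562 = lcm(814, 6413).
gcd(474562, 605) = 121 and 121 | (412 − 52684), so the pair is consistent; merging gives k ≡ 1950932 (mod 2372810), where 2372810 = lcm(474562, 605).
The solution is unique modulo lcm(814, 6413, 605) = 2372810.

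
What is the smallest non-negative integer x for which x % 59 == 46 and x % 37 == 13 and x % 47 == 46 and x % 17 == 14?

From x ≡ 46 (mod 59) write x = 46 + 59t. Substituting into x ≡ 13 (mod 37) gives 59t ≡ 4 (mod 37), and since 22⁻¹ ≡ 32 (mod 37), t ≡ 17. Hence x ≡ 46 + 59·17 = 1049 (mod 2183).
From x ≡ 1049 (mod 2183) write x = 1049 + 2183t. Substituting into x ≡ 46 (mod 47) gives 2183t ≡ 31 (mod 47), and since 21⁻¹ ≡ 9 (mod 47), t ≡ 44. Hence x ≡ 1049 + 2183·44 = 97101 (mod 102601).
From x ≡ 97101 (mod 102601) write x = 97101 + 102601t. Substituting into x ≡ 14 (mod 17) gives 102601t ≡ 0 (mod 17), and since 6⁻¹ ≡ 3 (mod 17), t ≡ 0. Hence x ≡ 97101 + 102601·0 = 97101 (mod 1744217).

97101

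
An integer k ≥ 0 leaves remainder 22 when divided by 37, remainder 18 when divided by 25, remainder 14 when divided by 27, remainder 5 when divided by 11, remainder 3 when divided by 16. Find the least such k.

The moduli are pairwise coprime; N = 37·25·27·11·16 = 4395600.
N/37 = 118800; 118800 ≡ 30 (mod 37); 30·21 ≡ 1, so inverse 21.
N/25 = 175824; 175824 ≡ 24 (mod 25); 24·24 ≡ 1, so inverse 24.
N/27 = 162800; 162800 ≡ 17 (mod 27); 17·8 ≡ 1, so inverse 8.
N/11 = 399600; 399600 ≡ 3 (mod 11); 3·4 ≡ 1, so inverse 4.
N/16 = 274725; 274725 ≡ 5 (mod 16); 5·13 ≡ 1, so inverse 13.
k ≡ 22·118800·21 + 18·175824·24 + 14·162800·8 + 5·399600·4 + 3·274725·13 = 167781443.
167781443 mod 4395600 = 748643.

748643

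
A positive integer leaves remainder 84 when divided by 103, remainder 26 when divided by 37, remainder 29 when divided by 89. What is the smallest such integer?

281892

The moduli are pairwise coprime; N = 103·37·89 = 339179.
N/103 = 3293; 3293 ≡ 100 (mod 103); 100·34 ≡ 1, so inverse 34.
N/37 = 9167; 9167 ≡ 28 (mod 37); 28·4 ≡ 1, so inverse 4.
N/89 = 3811; 3811 ≡ 73 (mod 89); 73·50 ≡ 1, so inverse 50.
x ≡ 84·3293·34 + 26·9167·4 + 29·3811·50 = 15884126.
15884126 mod 339179 = 281892.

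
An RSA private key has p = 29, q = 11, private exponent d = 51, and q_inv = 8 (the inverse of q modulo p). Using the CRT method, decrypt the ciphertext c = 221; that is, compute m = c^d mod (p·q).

89

d_p = d mod (p−1) = 51 mod 28 = 23; d_q = d mod (q−1) = 1.
m₁ = c^(d_p) mod p: c ≡ 18 (mod 29), and 18^23 mod 29 = 2.
m₂ = c^(d_q) mod q: c ≡ 1 (mod 11), and 1^1 mod 11 = 1.
h = q_inv·(m₁ − m₂) mod p = 8·(2 − 1) mod 29 = 8.
m = m₂ + h·q = 1 + 8·11 = 89.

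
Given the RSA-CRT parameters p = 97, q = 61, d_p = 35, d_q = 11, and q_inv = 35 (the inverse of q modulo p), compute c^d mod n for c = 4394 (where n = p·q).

4671

m₁ = c^(d_p) mod p: c ≡ 29 (mod 97), and 29^35 mod 97 = 15.
m₂ = c^(d_q) mod q: c ≡ 2 (mod 61), and 2^11 mod 61 = 35.
h = q_inv·(m₁ − m₂) mod p = 35·(15 − 35) mod 97 = 76.
m = m₂ + h·q = 35 + 76·61 = 4671.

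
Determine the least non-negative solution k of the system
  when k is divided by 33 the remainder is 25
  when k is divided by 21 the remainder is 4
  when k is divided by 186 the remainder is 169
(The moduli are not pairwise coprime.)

gcd(33, 21) = 3 and 3 | (4 − 25), so the pair is consistent; merging gives k ≡ 25 (mod 231), where 231 = lcm(33, 21).
gcd(231, 186) = 3 and 3 | (169 − 25), so the pair is consistent; merging gives k ≡ 6493 (mod 14322), where 14322 = lcm(231, 186).
The solution is unique modulo lcm(33, 21, 186) = 14322.

6493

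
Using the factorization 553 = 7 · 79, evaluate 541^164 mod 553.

Mod 7: 541 ≡ 2; by Fermat, exponent reduces to 164 mod 6 = 2; 2^2 ≡ 4 (mod 7).
Mod 79: 541 ≡ 67; by Fermat, exponent reduces to 164 mod 78 = 8; 67^8 ≡ 22 (mod 79).
Combine by CRT: x ≡ 4 (mod 7), x ≡ 22 (mod 79) ⇒ x ≡ 417 (mod 553).

417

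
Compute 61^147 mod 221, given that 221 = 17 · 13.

14

Mod 17: 61 ≡ 10; by Fermat, exponent reduces to 147 mod 16 = 3; 10^3 ≡ 14 (mod 17).
Mod 13: 61 ≡ 9; by Fermat, exponent reduces to 147 mod 12 = 3; 9^3 ≡ 1 (mod 13).
Combine by CRT: x ≡ 14 (mod 17), x ≡ 1 (mod 13) ⇒ x ≡ 14 (mod 221).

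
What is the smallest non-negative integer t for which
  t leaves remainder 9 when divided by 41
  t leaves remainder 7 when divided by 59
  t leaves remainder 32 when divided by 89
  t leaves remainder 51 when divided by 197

32646300

From t ≡ 9 (mod 41) write t = 9 + 41s. Substituting into t ≡ 7 (mod 59) gives 41s ≡ 57 (mod 59), and since 41⁻¹ ≡ 36 (mod 59), s ≡ 46. Hence t ≡ 9 + 41·46 = 1895 (mod 2419).
From t ≡ 1895 (mod 2419) write t = 1895 + 2419s. Substituting into t ≡ 32 (mod 89) gives 2419s ≡ 6 (mod 89), and since 16⁻¹ ≡ 39 (mod 89), s ≡ 56. Hence t ≡ 1895 + 2419·56 = 137359 (mod 215291).
From t ≡ 137359 (mod 215291) write t = 137359 + 215291s. Substituting into t ≡ 51 (mod 197) gives 215291s ≡ 1 (mod 197), and since 167⁻¹ ≡ 151 (mod 197), s ≡ 151. Hence t ≡ 137359 + 215291·151 = 32646300 (mod 42412327).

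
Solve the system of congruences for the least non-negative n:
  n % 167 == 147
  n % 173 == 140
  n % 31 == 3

236285

The moduli are pairwise coprime; M = 167·173·31 = 895621.
M/167 = 5363; 5363 ≡ 19 (mod 167); 19·44 ≡ 1, so inverse 44.
M/173 = 5177; 5177 ≡ 160 (mod 173); 160·133 ≡ 1, so inverse 133.
M/31 = 28891; 28891 ≡ 30 (mod 31); 30·30 ≡ 1, so inverse 30.
n ≡ 147·5363·44 + 140·5177·133 + 3·28891·30 = 133683814.
133683814 mod 895621 = 236285.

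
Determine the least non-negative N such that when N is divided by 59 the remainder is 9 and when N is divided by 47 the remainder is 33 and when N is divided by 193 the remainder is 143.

The moduli are pairwise coprime; M = 59·47·193 = 535189.
M/59 = 9071; 9071 ≡ 44 (mod 59); 44·55 ≡ 1, so inverse 55.
M/47 = 11387; 11387 ≡ 13 (mod 47); 13·29 ≡ 1, so inverse 29.
M/193 = 2773; 2773 ≡ 71 (mod 193); 71·87 ≡ 1, so inverse 87.
N ≡ 9·9071·55 + 33·11387·29 + 143·2773·87 = 49886397.
49886397 mod 535189 = 113820.

113820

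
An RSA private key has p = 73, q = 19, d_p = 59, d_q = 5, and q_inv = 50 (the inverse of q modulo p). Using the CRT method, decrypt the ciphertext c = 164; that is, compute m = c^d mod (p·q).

255

m₁ = c^(d_p) mod p: c ≡ 18 (mod 73), and 18^59 mod 73 = 36.
m₂ = c^(d_q) mod q: c ≡ 12 (mod 19), and 12^5 mod 19 = 8.
h = q_inv·(m₁ − m₂) mod p = 50·(36 − 8) mod 73 = 13.
m = m₂ + h·q = 8 + 13·19 = 255.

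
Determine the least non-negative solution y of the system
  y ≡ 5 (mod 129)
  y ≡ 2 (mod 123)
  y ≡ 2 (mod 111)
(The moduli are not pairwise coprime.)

81920

Combine the congruences pairwise.
gcd(129, 123) = 3 and 3 | (2 − 5), so the pair is consistent; merging gives y ≡ 2585 (mod 5289), where 5289 = lcm(129, 123).
gcd(5289, 111) = 3 and 3 | (2 − 2585), so the pair is consistent; merging gives y ≡ 81920 (mod 195693), where 195693 = lcm(5289, 111).
The solution is unique modulo lcm(129, 123, 111) = 195693.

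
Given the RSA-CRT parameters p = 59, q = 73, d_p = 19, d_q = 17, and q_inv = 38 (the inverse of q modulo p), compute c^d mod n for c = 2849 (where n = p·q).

m₁ = c^(d_p) mod p: c ≡ 17 (mod 59), and 17^19 mod 59 = 5.
m₂ = c^(d_q) mod q: c ≡ 2 (mod 73), and 2^17 mod 73 = 37.
h = q_inv·(m₁ − m₂) mod p = 38·(5 − 37) mod 59 = 23.
m = m₂ + h·q = 37 + 23·73 = 1716.

1716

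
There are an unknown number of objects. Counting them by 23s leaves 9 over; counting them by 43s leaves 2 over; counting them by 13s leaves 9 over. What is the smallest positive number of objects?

7484

The moduli are pairwise coprime; M = 23·43·13 = 12857.
M/23 = 559; 559 ≡ 7 (mod 23); 7·10 ≡ 1, so inverse 10.
M/43 = 299; 299 ≡ 41 (mod 43); 41·21 ≡ 1, so inverse 21.
M/13 = 989; 989 ≡ 1 (mod 13), inverse 1.
N ≡ 9·559·10 + 2·299·21 + 9·989·1 = 71769.
71769 mod 12857 = 7484.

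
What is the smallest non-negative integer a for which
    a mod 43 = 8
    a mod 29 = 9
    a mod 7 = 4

6157

The moduli are pairwise coprime; N = 43·29·7 = 8729.
N/43 = 203; 203 ≡ 31 (mod 43); 31·25 ≡ 1, so inverse 25.
N/29 = 301; 301 ≡ 11 (mod 29); 11·8 ≡ 1, so inverse 8.
N/7 = 1247; 1247 ≡ 1 (mod 7), inverse 1.
a ≡ 8·203·25 + 9·301·8 + 4·1247·1 = 67260.
67260 mod 8729 = 6157.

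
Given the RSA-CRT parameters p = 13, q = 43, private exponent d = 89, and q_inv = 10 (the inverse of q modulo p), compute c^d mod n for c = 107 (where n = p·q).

477

d_p = d mod (p−1) = 89 mod 12 = 5; d_q = d mod (q−1) = 5.
m₁ = c^(d_p) mod p: c ≡ 3 (mod 13), and 3^5 mod 13 = 9.
m₂ = c^(d_q) mod q: c ≡ 21 (mod 43), and 21^5 mod 43 = 4.
h = q_inv·(m₁ − m₂) mod p = 10·(9 − 4) mod 13 = 11.
m = m₂ + h·q = 4 + 11·43 = 477.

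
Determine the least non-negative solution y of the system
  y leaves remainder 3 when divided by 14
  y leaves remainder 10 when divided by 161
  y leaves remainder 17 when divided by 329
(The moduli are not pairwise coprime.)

gcd(14, 161) = 7 and 7 | (10 − 3), so the pair is consistent; merging gives y ≡ 171 (mod 322), where 322 = lcm(14, 161).
gcd(322, 329) = 7 and 7 | (17 − 171), so the pair is consistent; merging gives y ≡ 7255 (mod 15134), where 15134 = lcm(322, 329).
The solution is unique modulo lcm(14, 161, 329) = 15134.

7255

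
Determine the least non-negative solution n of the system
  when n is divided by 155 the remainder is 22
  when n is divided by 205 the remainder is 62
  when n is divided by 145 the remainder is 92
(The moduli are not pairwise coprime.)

gcd(155, 205) = 5 and 5 | (62 − 22), so the pair is consistent; merging gives n ≡ 4982 (mod 6355), where 6355 = lcm(155, 205).
gcd(6355, 145) = 5 and 5 | (92 − 4982), so the pair is consistent; merging gives n ≡ 68532 (mod 184295), where 184295 = lcm(6355, 145).
The solution is unique modulo lcm(155, 205, 145) = 184295.

68532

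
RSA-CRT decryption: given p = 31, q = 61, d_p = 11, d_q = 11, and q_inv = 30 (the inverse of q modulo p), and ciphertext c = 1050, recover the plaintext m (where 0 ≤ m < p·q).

m₁ = c^(d_p) mod p: c ≡ 27 (mod 31), and 27^11 mod 31 = 27.
m₂ = c^(d_q) mod q: c ≡ 13 (mod 61), and 13^11 mod 61 = 47.
h = q_inv·(m₁ − m₂) mod p = 30·(27 − 47) mod 31 = 20.
m = m₂ + h·q = 47 + 20·61 = 1267.

1267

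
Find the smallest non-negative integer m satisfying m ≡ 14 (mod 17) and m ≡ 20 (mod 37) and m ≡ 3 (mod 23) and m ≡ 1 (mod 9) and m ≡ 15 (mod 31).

Combine the congruences pairwise.
From m ≡ 14 (mod 17) write m = 14 + 17t. Substituting into m ≡ 20 (mod 37) gives 17t ≡ 6 (mod 37), and since 17⁻¹ ≡ 24 (mod 37), t ≡ 33. Hence m ≡ 14 + 17·33 = 575 (mod 629).
From m ≡ 575 (mod 629) write m = 575 + 629t. Substituting into m ≡ 3 (mod 23) gives 629t ≡ 3 (mod 23), and since 8⁻¹ ≡ 3 (mod 23), t ≡ 9. Hence m ≡ 575 + 629·9 = 6236 (mod 14467).
From m ≡ 6236 (mod 14467) write m = 6236 + 14467t. Substituting into m ≡ 1 (mod 9) gives 14467t ≡ 2 (mod 9), and since 4⁻¹ ≡ 7 (mod 9), t ≡ 5. Hence m ≡ 6236 + 14467·5 = 78571 (mod 130203).
From m ≡ 78571 (mod 130203) write m = 78571 + 130203t. Substituting into m ≡ 15 (mod 31) gives 130203t ≡ 29 (mod 31), and since 3⁻¹ ≡ 21 (mod 31), t ≡ 20. Hence m ≡ 78571 + 130203·20 = 2682631 (mod 4036293).

2682631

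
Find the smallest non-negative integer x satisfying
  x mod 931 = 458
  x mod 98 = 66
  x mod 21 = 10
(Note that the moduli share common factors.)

2320

gcd(931, 98) = 49 and 49 | (66 − 458), so the pair is consistent; merging gives x ≡ 458 (mod 1862), where 1862 = lcm(931, 98).
gcd(1862, 21) = 7 and 7 | (10 − 458), so the pair is consistent; merging gives x ≡ 2320 (mod 5586), where 5586 = lcm(1862, 21).
The solution is unique modulo lcm(931, 98, 21) = 5586.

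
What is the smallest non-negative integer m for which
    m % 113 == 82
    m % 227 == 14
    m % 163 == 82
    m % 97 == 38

114418910

From m ≡ 82 (mod 113) write m = 82 + 113t. Substituting into m ≡ 14 (mod 227) gives 113t ≡ 159 (mod 227), and since 113⁻¹ ≡ 225 (mod 227), t ≡ 136. Hence m ≡ 82 + 113·136 = 15450 (mod 25651).
From m ≡ 15450 (mod 25651) write m = 15450 + 25651t. Substituting into m ≡ 82 (mod 163) gives 25651t ≡ 117 (mod 163), and since 60⁻¹ ≡ 144 (mod 163), t ≡ 59. Hence m ≡ 15450 + 25651·59 = 1528859 (mod 4181113).
From m ≡ 1528859 (mod 4181113) write m = 1528859 + 4181113t. Substituting into m ≡ 38 (mod 97) gives 4181113t ≡ 93 (mod 97), and since 25⁻¹ ≡ 66 (mod 97), t ≡ 27. Hence m ≡ 1528859 + 4181113·27 = 114418910 (mod 405567961).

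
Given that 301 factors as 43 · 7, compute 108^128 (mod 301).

226

Mod 43: 108 ≡ 22; by Fermat, exponent reduces to 128 mod 42 = 2; 22^2 ≡ 11 (mod 43).
Mod 7: 108 ≡ 3; by Fermat, exponent reduces to 128 mod 6 = 2; 3^2 ≡ 2 (mod 7).
Combine by CRT: x ≡ 11 (mod 43), x ≡ 2 (mod 7) ⇒ x ≡ 226 (mod 301).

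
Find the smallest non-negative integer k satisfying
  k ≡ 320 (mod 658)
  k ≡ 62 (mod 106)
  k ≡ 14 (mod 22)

gcd(658, 106) = 2 and 2 | (62 − 320), so the pair is consistent; merging gives k ≡ 14796 (mod 34874), where 34874 = lcm(658, 106).
gcd(34874, 22) = 2 and 2 | (14 − 14796), so the pair is consistent; merging gives k ≡ 224040 (mod 383614), where 383614 = lcm(34874, 22).
The solution is unique modulo lcm(658, 106, 22) = 383614.

224040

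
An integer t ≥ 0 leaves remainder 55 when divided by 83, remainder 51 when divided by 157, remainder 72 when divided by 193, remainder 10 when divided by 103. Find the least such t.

From t ≡ 55 (mod 83) write t = 55 + 83s. Substituting into t ≡ 51 (mod 157) gives 83s ≡ 153 (mod 157), and since 83⁻¹ ≡ 70 (mod 157), s ≡ 34. Hence t ≡ 55 + 83·34 = 2877 (mod 13031).
From t ≡ 2877 (mod 13031) write t = 2877 + 13031s. Substituting into t ≡ 72 (mod 193) gives 13031s ≡ 90 (mod 193), and since 100⁻¹ ≡ 83 (mod 193), s ≡ 136. Hence t ≡ 2877 + 13031·136 = 1775093 (mod 2514983).
From t ≡ 1775093 (mod 2514983) write t = 1775093 + 2514983s. Substituting into t ≡ 10 (mod 103) gives 2514983s ≡ 19 (mod 103), and since 32⁻¹ ≡ 29 (mod 103), s ≡ 36. Hence t ≡ 1775093 + 2514983·36 = 92314481 (mod 259043249).

92314481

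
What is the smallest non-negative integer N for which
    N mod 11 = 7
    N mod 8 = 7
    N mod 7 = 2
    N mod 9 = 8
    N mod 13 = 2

From N ≡ 7 (mod 11) write N = 7 + 11t. Substituting into N ≡ 7 (mod 8) gives 11t ≡ 0 (mod 8), and since 3⁻¹ ≡ 3 (mod 8), t ≡ 0. Hence N ≡ 7 + 11·0 = 7 (mod 88).
From N ≡ 7 (mod 88) write N = 7 + 88t. Substituting into N ≡ 2 (mod 7) gives 88t ≡ 2 (mod 7), and since 4⁻¹ ≡ 2 (mod 7), t ≡ 4. Hence N ≡ 7 + 88·4 = 359 (mod 616).
From N ≡ 359 (mod 616) write N = 359 + 616t. Substituting into N ≡ 8 (mod 9) gives 616t ≡ 0 (mod 9), and since 4⁻¹ ≡ 7 (mod 9), t ≡ 0. Hence N ≡ 359 + 616·0 = 359 (mod 5544).
From N ≡ 359 (mod 5544) write N = 359 + 5544t. Substituting into N ≡ 2 (mod 13) gives 5544t ≡ 7 (mod 13), and since 6⁻¹ ≡ 11 (mod 13), t ≡ 12. Hence N ≡ 359 + 5544·12 = 66887 (mod 72072).

66887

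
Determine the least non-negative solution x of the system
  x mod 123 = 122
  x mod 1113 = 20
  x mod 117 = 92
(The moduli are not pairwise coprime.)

gcd(123, 1113) = 3 and 3 | (20 − 122), so the pair is consistent; merging gives x ≡ 18941 (mod 45633), where 45633 = lcm(123, 1113).
gcd(45633, 117) = 3 and 3 | (92 − 18941), so the pair is consistent; merging gives x ≡ 1616096 (mod 1779687), where 1779687 = lcm(45633, 117).
The solution is unique modulo lcm(123, 1113, 117) = 1779687.

1616096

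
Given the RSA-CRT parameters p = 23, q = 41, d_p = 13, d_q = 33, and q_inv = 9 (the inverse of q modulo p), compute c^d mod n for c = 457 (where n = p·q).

m₁ = c^(d_p) mod p: c ≡ 20 (mod 23), and 20^13 mod 23 = 14.
m₂ = c^(d_q) mod q: c ≡ 6 (mod 41), and 6^33 mod 41 = 17.
h = q_inv·(m₁ − m₂) mod p = 9·(14 − 17) mod 23 = 19.
m = m₂ + h·q = 17 + 19·41 = 796.

796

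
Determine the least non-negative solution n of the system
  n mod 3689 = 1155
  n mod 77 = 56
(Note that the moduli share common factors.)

12222

gcd(3689, 77) = 7 and 7 | (56 − 1155), so the pair is consistent; merging gives n ≡ 12222 (mod 40579), where 40579 = lcm(3689, 77).
The solution is unique modulo lcm(3689, 77) = 40579.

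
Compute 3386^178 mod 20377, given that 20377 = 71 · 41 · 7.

Mod 71: 3386 ≡ 49; by Fermat, exponent reduces to 178 mod 70 = 38; 49^38 ≡ 2 (mod 71).
Mod 41: 3386 ≡ 24; by Fermat, exponent reduces to 178 mod 40 = 18; 24^18 ≡ 20 (mod 41).
Mod 7: 3386 ≡ 5; by Fermat, exponent reduces to 178 mod 6 = 4; 5^4 ≡ 2 (mod 7).
Combine by CRT: x ≡ 2 (mod 71), x ≡ 20 (mod 41), x ≡ 2 (mod 7) ⇒ x ≡ 9942 (mod 20377).

9942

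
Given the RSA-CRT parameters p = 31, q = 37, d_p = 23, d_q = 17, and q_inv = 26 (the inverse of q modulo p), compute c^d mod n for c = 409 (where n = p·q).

832

m₁ = c^(d_p) mod p: c ≡ 6 (mod 31), and 6^23 mod 31 = 26.
m₂ = c^(d_q) mod q: c ≡ 2 (mod 37), and 2^17 mod 37 = 18.
h = q_inv·(m₁ − m₂) mod p = 26·(26 − 18) mod 31 = 22.
m = m₂ + h·q = 18 + 22·37 = 832.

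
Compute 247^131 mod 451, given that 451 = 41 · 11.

Mod 41: 247 ≡ 1; by Fermat, exponent reduces to 131 mod 40 = 11; 1^11 ≡ 1 (mod 41).
Mod 11: 247 ≡ 5; by Fermat, exponent reduces to 131 mod 10 = 1; 5^1 ≡ 5 (mod 11).
Combine by CRT: x ≡ 1 (mod 41), x ≡ 5 (mod 11) ⇒ x ≡ 247 (mod 451).

247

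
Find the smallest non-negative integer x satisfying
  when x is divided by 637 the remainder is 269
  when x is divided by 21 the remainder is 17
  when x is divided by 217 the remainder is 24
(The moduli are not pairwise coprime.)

21290

Combine the congruences pairwise.
gcd(637, 21) = 7 and 7 | (17 − 269), so the pair is consistent; merging gives x ≡ 269 (mod 1911), where 1911 = lcm(637, 21).
gcd(1911, 217) = 7 and 7 | (24 − 269), so the pair is consistent; merging gives x ≡ 21290 (mod 59241), where 59241 = lcm(1911, 217).
The solution is unique modulo lcm(637, 21, 217) = 59241.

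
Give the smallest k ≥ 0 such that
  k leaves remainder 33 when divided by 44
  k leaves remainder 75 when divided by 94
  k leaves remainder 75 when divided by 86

28369

Combine the congruences pairwise.
gcd(44, 94) = 2 and 2 | (75 − 33), so the pair is consistent; merging gives k ≡ 1485 (mod 2068), where 2068 = lcm(44, 94).
gcd(2068, 86) = 2 and 2 | (75 − 1485), so the pair is consistent; merging gives k ≡ 28369 (mod 88924), where 88924 = lcm(2068, 86).
The solution is unique modulo lcm(44, 94, 86) = 88924.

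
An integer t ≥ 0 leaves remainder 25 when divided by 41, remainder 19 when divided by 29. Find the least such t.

From t ≡ 25 (mod 41) write t = 25 + 41s. Substituting into t ≡ 19 (mod 29) gives 41s ≡ 23 (mod 29), and since 12⁻¹ ≡ 17 (mod 29), s ≡ 14. Hence t ≡ 25 + 41·14 = 599 (mod 1189).

599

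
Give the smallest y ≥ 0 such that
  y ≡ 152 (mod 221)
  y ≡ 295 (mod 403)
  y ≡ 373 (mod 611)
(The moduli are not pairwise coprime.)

239274

Combine the congruences pairwise.
gcd(221, 403) = 13 and 13 | (295 − 152), so the pair is consistent; merging gives y ≡ 6340 (mod 6851), where 6851 = lcm(221, 403).
gcd(6851, 611) = 13 and 13 | (373 − 6340), so the pair is consistent; merging gives y ≡ 239274 (mod 321997), where 321997 = lcm(6851, 611).
The solution is unique modulo lcm(221, 403, 611) = 321997.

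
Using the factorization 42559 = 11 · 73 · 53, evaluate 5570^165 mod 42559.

Mod 11: 5570 ≡ 4; by Fermat, exponent reduces to 165 mod 10 = 5; 4^5 ≡ 1 (mod 11).
Mod 73: 5570 ≡ 22; by Fermat, exponent reduces to 165 mod 72 = 21; 22^21 ≡ 51 (mod 73).
Mod 53: 5570 ≡ 5; by Fermat, exponent reduces to 165 mod 52 = 9; 5^9 ≡ 22 (mod 53).
Combine by CRT: x ≡ 1 (mod 11), x ≡ 51 (mod 73), x ≡ 22 (mod 53) ⇒ x ≡ 10198 (mod 42559).

10198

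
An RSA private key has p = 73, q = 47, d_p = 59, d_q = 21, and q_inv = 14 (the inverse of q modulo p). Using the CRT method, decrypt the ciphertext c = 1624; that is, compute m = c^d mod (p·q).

m₁ = c^(d_p) mod p: c ≡ 18 (mod 73), and 18^59 mod 73 = 36.
m₂ = c^(d_q) mod q: c ≡ 26 (mod 47), and 26^21 mod 47 = 13.
h = q_inv·(m₁ − m₂) mod p = 14·(36 − 13) mod 73 = 30.
m = m₂ + h·q = 13 + 30·47 = 1423.

1423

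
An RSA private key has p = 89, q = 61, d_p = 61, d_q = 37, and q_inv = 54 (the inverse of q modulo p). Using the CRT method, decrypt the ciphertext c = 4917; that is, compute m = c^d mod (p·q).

m₁ = c^(d_p) mod p: c ≡ 22 (mod 89), and 22^61 mod 89 = 44.
m₂ = c^(d_q) mod q: c ≡ 37 (mod 61), and 37^37 mod 61 = 8.
h = q_inv·(m₁ − m₂) mod p = 54·(44 − 8) mod 89 = 75.
m = m₂ + h·q = 8 + 75·61 = 4583.

4583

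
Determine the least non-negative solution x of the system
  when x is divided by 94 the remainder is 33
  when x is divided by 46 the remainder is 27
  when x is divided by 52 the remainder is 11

Combine the congruences pairwise.
gcd(94, 46) = 2 and 2 | (27 − 33), so the pair is consistent; merging gives x ≡ 1913 (mod 2162), where 2162 = lcm(94, 46).
gcd(2162, 52) = 2 and 2 | (11 − 1913), so the pair is consistent; merging gives x ≡ 55963 (mod 56212), where 56212 = lcm(2162, 52).
The solution is unique modulo lcm(94, 46, 52) = 56212.

55963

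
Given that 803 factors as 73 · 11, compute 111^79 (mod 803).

353

Mod 73: 111 ≡ 38; by Fermat, exponent reduces to 79 mod 72 = 7; 38^7 ≡ 61 (mod 73).
Mod 11: 111 ≡ 1; by Fermat, exponent reduces to 79 mod 10 = 9; 1^9 ≡ 1 (mod 11).
Combine by CRT: x ≡ 61 (mod 73), x ≡ 1 (mod 11) ⇒ x ≡ 353 (mod 803).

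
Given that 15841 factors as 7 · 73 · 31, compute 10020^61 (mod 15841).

14794

Mod 7: 10020 ≡ 3; by Fermat, exponent reduces to 61 mod 6 = 1; 3^1 ≡ 3 (mod 7).
Mod 73: 10020 ≡ 19; 19^61 ≡ 48 (mod 73).
Mod 31: 10020 ≡ 7; by Fermat, exponent reduces to 61 mod 30 = 1; 7^1 ≡ 7 (mod 31).
Combine by CRT: x ≡ 3 (mod 7), x ≡ 48 (mod 73), x ≡ 7 (mod 31) ⇒ x ≡ 14794 (mod 15841).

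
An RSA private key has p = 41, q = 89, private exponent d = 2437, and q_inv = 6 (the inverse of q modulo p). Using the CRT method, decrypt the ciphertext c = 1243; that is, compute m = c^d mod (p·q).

d_p = d mod (p−1) = 2437 mod 40 = 37; d_q = d mod (q−1) = 61.
m₁ = c^(d_p) mod p: c ≡ 13 (mod 41), and 13^37 mod 41 = 12.
m₂ = c^(d_q) mod q: c ≡ 86 (mod 89), and 86^61 mod 89 = 6.
h = q_inv·(m₁ − m₂) mod p = 6·(12 − 6) mod 41 = 36.
m = m₂ + h·q = 6 + 36·89 = 3210.

3210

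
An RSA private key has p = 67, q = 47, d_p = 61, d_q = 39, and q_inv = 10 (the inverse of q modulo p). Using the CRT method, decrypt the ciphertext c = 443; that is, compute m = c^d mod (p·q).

1307

m₁ = c^(d_p) mod p: c ≡ 41 (mod 67), and 41^61 mod 67 = 34.
m₂ = c^(d_q) mod q: c ≡ 20 (mod 47), and 20^39 mod 47 = 38.
h = q_inv·(m₁ − m₂) mod p = 10·(34 − 38) mod 67 = 27.
m = m₂ + h·q = 38 + 27·47 = 1307.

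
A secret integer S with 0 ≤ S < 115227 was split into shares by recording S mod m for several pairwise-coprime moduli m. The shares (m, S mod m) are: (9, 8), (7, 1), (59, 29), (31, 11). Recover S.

60740

The moduli are pairwise coprime; N = 9·7·59·31 = 115227.
N/9 = 12803; 12803 ≡ 5 (mod 9); 5·2 ≡ 1, so inverse 2.
N/7 = 16461; 16461 ≡ 4 (mod 7); 4·2 ≡ 1, so inverse 2.
N/59 = 1953; 1953 ≡ 6 (mod 59); 6·10 ≡ 1, so inverse 10.
N/31 = 3717; 3717 ≡ 28 (mod 31); 28·10 ≡ 1, so inverse 10.
S ≡ 8·12803·2 + 1·16461·2 + 29·1953·10 + 11·3717·10 = 1213010.
1213010 mod 115227 = 60740.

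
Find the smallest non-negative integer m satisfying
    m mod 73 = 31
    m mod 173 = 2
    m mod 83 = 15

Combine the congruences pairwise.
From m ≡ 31 (mod 73) write m = 31 + 73t. Substituting into m ≡ 2 (mod 173) gives 73t ≡ 144 (mod 173), and since 73⁻¹ ≡ 64 (mod 173), t ≡ 47. Hence m ≡ 31 + 73·47 = 3462 (mod 12629).
From m ≡ 3462 (mod 12629) write m = 3462 + 12629t. Substituting into m ≡ 15 (mod 83) gives 12629t ≡ 39 (mod 83), and since 13⁻¹ ≡ 32 (mod 83), t ≡ 3. Hence m ≡ 3462 + 12629·3 = 41349 (mod 1048207).

41349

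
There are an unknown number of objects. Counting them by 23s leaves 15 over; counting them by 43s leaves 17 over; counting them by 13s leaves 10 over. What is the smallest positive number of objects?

7628

The moduli are pairwise coprime; M = 23·43·13 = 12857.
M/23 = 559; 559 ≡ 7 (mod 23); 7·10 ≡ 1, so inverse 10.
M/43 = 299; 299 ≡ 41 (mod 43); 41·21 ≡ 1, so inverse 21.
M/13 = 989; 989 ≡ 1 (mod 13), inverse 1.
N ≡ 15·559·10 + 17·299·21 + 10·989·1 = 200483.
200483 mod 12857 = 7628.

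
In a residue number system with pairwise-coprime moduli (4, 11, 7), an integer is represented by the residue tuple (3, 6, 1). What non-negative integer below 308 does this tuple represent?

127

From x ≡ 3 (mod 4) write x = 3 + 4t. Substituting into x ≡ 6 (mod 11) gives 4t ≡ 3 (mod 11), and since 4⁻¹ ≡ 3 (mod 11), t ≡ 9. Hence x ≡ 3 + 4·9 = 39 (mod 44).
From x ≡ 39 (mod 44) write x = 39 + 44t. Substituting into x ≡ 1 (mod 7) gives 44t ≡ 4 (mod 7), and since 2⁻¹ ≡ 4 (mod 7), t ≡ 2. Hence x ≡ 39 + 44·2 = 127 (mod 308).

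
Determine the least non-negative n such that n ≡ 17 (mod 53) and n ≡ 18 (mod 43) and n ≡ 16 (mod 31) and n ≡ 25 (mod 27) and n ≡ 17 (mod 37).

50266330

The moduli are pairwise coprime; M = 53·43·31·27·37 = 70578351.
M/53 = 1331667; 1331667 ≡ 42 (mod 53); 42·24 ≡ 1, so inverse 24.
M/43 = 1641357; 1641357 ≡ 4 (mod 43); 4·11 ≡ 1, so inverse 11.
M/31 = 2276721; 2276721 ≡ 19 (mod 31); 19·18 ≡ 1, so inverse 18.
M/27 = 2614013; 2614013 ≡ 8 (mod 27); 8·17 ≡ 1, so inverse 17.
M/37 = 1907523; 1907523 ≡ 25 (mod 37); 25·3 ≡ 1, so inverse 3.
n ≡ 17·1331667·24 + 18·1641357·11 + 16·2276721·18 + 25·2614013·17 + 17·1907523·3 = 2732243668.
2732243668 mod 70578351 = 50266330.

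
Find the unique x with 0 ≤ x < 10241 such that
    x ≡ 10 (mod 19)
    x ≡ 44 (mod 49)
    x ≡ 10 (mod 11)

The moduli are pairwise coprime; N = 19·49·11 = 10241.
N/19 = 539; 539 ≡ 7 (mod 19); 7·11 ≡ 1, so inverse 11.
N/49 = 209; 209 ≡ 13 (mod 49); 13·34 ≡ 1, so inverse 34.
N/11 = 931; 931 ≡ 7 (mod 11); 7·8 ≡ 1, so inverse 8.
x ≡ 10·539·11 + 44·209·34 + 10·931·8 = 446434.
446434 mod 10241 = 6071.

6071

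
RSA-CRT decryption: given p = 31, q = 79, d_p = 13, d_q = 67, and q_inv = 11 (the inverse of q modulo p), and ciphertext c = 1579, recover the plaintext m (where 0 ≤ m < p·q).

1263

m₁ = c^(d_p) mod p: c ≡ 29 (mod 31), and 29^13 mod 31 = 23.
m₂ = c^(d_q) mod q: c ≡ 78 (mod 79), and 78^67 mod 79 = 78.
h = q_inv·(m₁ − m₂) mod p = 11·(23 − 78) mod 31 = 15.
m = m₂ + h·q = 78 + 15·79 = 1263.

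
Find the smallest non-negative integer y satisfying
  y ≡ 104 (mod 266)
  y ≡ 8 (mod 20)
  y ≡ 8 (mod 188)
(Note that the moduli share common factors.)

gcd(266, 20) = 2 and 2 | (8 − 104), so the pair is consistent; merging gives y ≡ 1168 (mod 2660), where 2660 = lcm(266, 20).
gcd(2660, 188) = 4 and 4 | (8 − 1168), so the pair is consistent; merging gives y ≡ 51708 (mod 125020), where 125020 = lcm(2660, 188).
The solution is unique modulo lcm(266, 20, 188) = 125020.

51708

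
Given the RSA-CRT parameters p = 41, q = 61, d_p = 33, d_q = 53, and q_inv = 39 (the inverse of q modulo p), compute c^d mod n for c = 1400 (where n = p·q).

2108

m₁ = c^(d_p) mod p: c ≡ 6 (mod 41), and 6^33 mod 41 = 17.
m₂ = c^(d_q) mod q: c ≡ 58 (mod 61), and 58^53 mod 61 = 34.
h = q_inv·(m₁ − m₂) mod p = 39·(17 − 34) mod 41 = 34.
m = m₂ + h·q = 34 + 34·61 = 2108.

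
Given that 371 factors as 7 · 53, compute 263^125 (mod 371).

58

Mod 7: 263 ≡ 4; by Fermat, exponent reduces to 125 mod 6 = 5; 4^5 ≡ 2 (mod 7).
Mod 53: 263 ≡ 51; by Fermat, exponent reduces to 125 mod 52 = 21; 51^21 ≡ 5 (mod 53).
Combine by CRT: x ≡ 2 (mod 7), x ≡ 5 (mod 53) ⇒ x ≡ 58 (mod 371).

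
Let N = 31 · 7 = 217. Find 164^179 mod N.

131

Mod 31: 164 ≡ 9; by Fermat, exponent reduces to 179 mod 30 = 29; 9^29 ≡ 7 (mod 31).
Mod 7: 164 ≡ 3; by Fermat, exponent reduces to 179 mod 6 = 5; 3^5 ≡ 5 (mod 7).
Combine by CRT: x ≡ 7 (mod 31), x ≡ 5 (mod 7) ⇒ x ≡ 131 (mod 217).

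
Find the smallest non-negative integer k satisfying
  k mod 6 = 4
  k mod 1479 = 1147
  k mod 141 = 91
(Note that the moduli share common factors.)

138694

gcd(6, 1479) = 3 and 3 | (1147 − 4), so the pair is consistent; merging gives k ≡ 2626 (mod 2958), where 2958 = lcm(6, 1479).
gcd(2958, 141) = 3 and 3 | (91 − 2626), so the pair is consistent; merging gives k ≡ 138694 (mod 139026), where 139026 = lcm(2958, 141).
The solution is unique modulo lcm(6, 1479, 141) = 139026.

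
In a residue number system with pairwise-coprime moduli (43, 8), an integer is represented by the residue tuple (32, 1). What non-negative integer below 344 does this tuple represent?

161

From x ≡ 32 (mod 43) write x = 32 + 43t. Substituting into x ≡ 1 (mod 8) gives 43t ≡ 1 (mod 8), and since 3⁻¹ ≡ 3 (mod 8), t ≡ 3. Hence x ≡ 32 + 43·3 = 161 (mod 344).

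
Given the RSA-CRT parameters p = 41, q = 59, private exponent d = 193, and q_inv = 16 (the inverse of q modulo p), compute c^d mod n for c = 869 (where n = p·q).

d_p = d mod (p−1) = 193 mod 40 = 33; d_q = d mod (q−1) = 19.
m₁ = c^(d_p) mod p: c ≡ 8 (mod 41), and 8^33 mod 41 = 21.
m₂ = c^(d_q) mod q: c ≡ 43 (mod 59), and 43^19 mod 59 = 52.
h = q_inv·(m₁ − m₂) mod p = 16·(21 − 52) mod 41 = 37.
m = m₂ + h·q = 52 + 37·59 = 2235.

2235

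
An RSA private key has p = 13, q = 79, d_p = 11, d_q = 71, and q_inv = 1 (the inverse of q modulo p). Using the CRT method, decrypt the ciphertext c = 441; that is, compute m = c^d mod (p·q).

64

m₁ = c^(d_p) mod p: c ≡ 12 (mod 13), and 12^11 mod 13 = 12.
m₂ = c^(d_q) mod q: c ≡ 46 (mod 79), and 46^71 mod 79 = 64.
h = q_inv·(m₁ − m₂) mod p = 1·(12 − 64) mod 13 = 0.
m = m₂ + h·q = 64 + 0·79 = 64.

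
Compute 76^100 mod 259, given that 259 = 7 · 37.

197

Mod 7: 76 ≡ 6; by Fermat, exponent reduces to 100 mod 6 = 4; 6^4 ≡ 1 (mod 7).
Mod 37: 76 ≡ 2; by Fermat, exponent reduces to 100 mod 36 = 28; 2^28 ≡ 12 (mod 37).
Combine by CRT: x ≡ 1 (mod 7), x ≡ 12 (mod 37) ⇒ x ≡ 197 (mod 259).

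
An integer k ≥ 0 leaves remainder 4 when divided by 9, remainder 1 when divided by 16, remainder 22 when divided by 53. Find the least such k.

The moduli are pairwise coprime; N = 9·16·53 = 7632.
N/9 = 848; 848 ≡ 2 (mod 9); 2·5 ≡ 1, so inverse 5.
N/16 = 477; 477 ≡ 13 (mod 16); 13·5 ≡ 1, so inverse 5.
N/53 = 144; 144 ≡ 38 (mod 53); 38·7 ≡ 1, so inverse 7.
k ≡ 4·848·5 + 1·477·5 + 22·144·7 = 41521.
41521 mod 7632 = 3361.

3361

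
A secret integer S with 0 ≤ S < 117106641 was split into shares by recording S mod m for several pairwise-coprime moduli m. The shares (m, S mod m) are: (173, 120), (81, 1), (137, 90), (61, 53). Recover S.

2611036

Combine the congruences pairwise.
From S ≡ 120 (mod 173) write S = 120 + 173t. Substituting into S ≡ 1 (mod 81) gives 173t ≡ 43 (mod 81), and since 11⁻¹ ≡ 59 (mod 81), t ≡ 26. Hence S ≡ 120 + 173·26 = 4618 (mod 14013).
From S ≡ 4618 (mod 14013) write S = 4618 + 14013t. Substituting into S ≡ 90 (mod 137) gives 14013t ≡ 130 (mod 137), and since 39⁻¹ ≡ 130 (mod 137), t ≡ 49. Hence S ≡ 4618 + 14013·49 = 691255 (mod 1919781).
From S ≡ 691255 (mod 1919781) write S = 691255 + 1919781t. Substituting into S ≡ 53 (mod 61) gives 1919781t ≡ 50 (mod 61), and since 50⁻¹ ≡ 11 (mod 61), t ≡ 1. Hence S ≡ 691255 + 1919781·1 = 2611036 (mod 117106641).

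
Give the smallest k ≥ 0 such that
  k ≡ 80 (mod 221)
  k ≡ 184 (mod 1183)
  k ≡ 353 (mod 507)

12014

gcd(221, 1183) = 13 and 13 | (184 − 80), so the pair is consistent; merging gives k ≡ 12014 (mod 20111), where 20111 = lcm(221, 1183).
gcd(20111, 507) = 169 and 169 | (353 − 12014), so the pair is consistent; merging gives k ≡ 12014 (mod 60333), where 60333 = lcm(20111, 507).
The solution is unique modulo lcm(221, 1183, 507) = 60333.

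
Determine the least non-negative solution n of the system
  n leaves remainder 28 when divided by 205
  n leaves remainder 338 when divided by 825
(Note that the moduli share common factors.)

gcd(205, 825) = 5 and 5 | (338 − 28), so the pair is consistent; merging gives n ≡ 16838 (mod 33825), where 33825 = lcm(205, 825).
The solution is unique modulo lcm(205, 825) = 33825.

16838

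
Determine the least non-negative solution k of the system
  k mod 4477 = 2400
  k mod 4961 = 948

gcd(4477, 4961) = 121 and 121 | (948 − 2400), so the pair is consistent; merging gives k ≡ 15831 (mod 183557), where 183557 = lcm(4477, 4961).
The solution is unique modulo lcm(4477, 4961) = 183557.

15831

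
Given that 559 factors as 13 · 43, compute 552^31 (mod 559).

Mod 13: 552 ≡ 6; by Fermat, exponent reduces to 31 mod 12 = 7; 6^7 ≡ 7 (mod 13).
Mod 43: 552 ≡ 36; 36^31 ≡ 36 (mod 43).
Combine by CRT: x ≡ 7 (mod 13), x ≡ 36 (mod 43) ⇒ x ≡ 423 (mod 559).

423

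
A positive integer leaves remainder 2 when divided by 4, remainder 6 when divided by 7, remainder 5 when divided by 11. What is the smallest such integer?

Combine the congruences pairwise.
From m ≡ 2 (mod 4) write m = 2 + 4t. Substituting into m ≡ 6 (mod 7) gives 4t ≡ 4 (mod 7), and since 4⁻¹ ≡ 2 (mod 7), t ≡ 1. Hence m ≡ 2 + 4·1 = 6 (mod 28).
From m ≡ 6 (mod 28) write m = 6 + 28t. Substituting into m ≡ 5 (mod 11) gives 28t ≡ 10 (mod 11), and since 6⁻¹ ≡ 2 (mod 11), t ≡ 9. Hence m ≡ 6 + 28·9 = 258 (mod 308).

258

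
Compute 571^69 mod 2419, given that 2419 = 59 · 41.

2217

Mod 59: 571 ≡ 40; by Fermat, exponent reduces to 69 mod 58 = 11; 40^11 ≡ 34 (mod 59).
Mod 41: 571 ≡ 38; by Fermat, exponent reduces to 69 mod 40 = 29; 38^29 ≡ 3 (mod 41).
Combine by CRT: x ≡ 34 (mod 59), x ≡ 3 (mod 41) ⇒ x ≡ 2217 (mod 2419).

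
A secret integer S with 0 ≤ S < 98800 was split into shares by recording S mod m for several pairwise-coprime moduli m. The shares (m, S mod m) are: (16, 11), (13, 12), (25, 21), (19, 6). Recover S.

78571

The moduli are pairwise coprime; N = 16·13·25·19 = 98800.
N/16 = 6175; 6175 ≡ 15 (mod 16); 15·15 ≡ 1, so inverse 15.
N/13 = 7600; 7600 ≡ 8 (mod 13); 8·5 ≡ 1, so inverse 5.
N/25 = 3952; 3952 ≡ 2 (mod 25); 2·13 ≡ 1, so inverse 13.
N/19 = 5200; 5200 ≡ 13 (mod 19); 13·3 ≡ 1, so inverse 3.
S ≡ 11·6175·15 + 12·7600·5 + 21·3952·13 + 6·5200·3 = 2647371.
2647371 mod 98800 = 78571.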